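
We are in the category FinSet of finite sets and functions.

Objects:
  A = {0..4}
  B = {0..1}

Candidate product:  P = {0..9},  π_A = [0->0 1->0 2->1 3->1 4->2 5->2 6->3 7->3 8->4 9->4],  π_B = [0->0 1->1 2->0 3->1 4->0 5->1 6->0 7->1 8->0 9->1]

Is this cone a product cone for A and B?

|A|·|B| = 5·2 = 10;  |P| = 10
Check the pairing map k ↦ (π_A(k), π_B(k)):
  0 -> (0,0)
  1 -> (0,1)
  2 -> (1,0)
  3 -> (1,1)
  4 -> (2,0)
  5 -> (2,1)
  6 -> (3,0)
  7 -> (3,1)
  8 -> (4,0)
  9 -> (4,1)
distinct pairs in image: 10 / 10 needed
  → bijection onto A×B; projections well-typed.

Answer: VALID PRODUCT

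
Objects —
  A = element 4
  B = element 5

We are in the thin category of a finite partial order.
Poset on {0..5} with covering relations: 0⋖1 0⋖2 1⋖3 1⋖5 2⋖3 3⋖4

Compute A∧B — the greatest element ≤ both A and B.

Lower bounds of A=4 and B=5: {0,1}
  0 ≤ 1
  1 ≤ 1
glb = 1

Answer: A∧B = 1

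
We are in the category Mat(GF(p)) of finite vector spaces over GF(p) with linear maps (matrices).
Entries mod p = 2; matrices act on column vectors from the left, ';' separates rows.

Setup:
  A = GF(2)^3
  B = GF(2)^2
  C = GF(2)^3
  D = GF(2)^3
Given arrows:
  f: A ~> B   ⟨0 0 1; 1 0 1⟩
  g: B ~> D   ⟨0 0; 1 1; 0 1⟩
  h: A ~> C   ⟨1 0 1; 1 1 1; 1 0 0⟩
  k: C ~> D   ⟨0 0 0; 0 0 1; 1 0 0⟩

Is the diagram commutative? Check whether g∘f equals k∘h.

Path 1 = f;g:
  e0=⟨1,0,0⟩ f~>⟨0,1⟩ g~>⟨0,1,1⟩
  e1=⟨0,1,0⟩ f~>⟨0,0⟩ g~>⟨0,0,0⟩
  e2=⟨0,0,1⟩ f~>⟨1,1⟩ g~>⟨0,0,1⟩
  ⟦path⟧₁ = ⟨0 0 0; 1 0 0; 1 0 1⟩
Path 2 = h;k:
  e0=⟨1,0,0⟩ h~>⟨1,1,1⟩ k~>⟨0,1,1⟩
  e1=⟨0,1,0⟩ h~>⟨0,1,0⟩ k~>⟨0,0,0⟩
  e2=⟨0,0,1⟩ h~>⟨1,1,0⟩ k~>⟨0,0,1⟩
  ⟦path⟧₂ = ⟨0 0 0; 1 0 0; 1 0 1⟩
Equal? YES — commutes

Answer: COMMUTES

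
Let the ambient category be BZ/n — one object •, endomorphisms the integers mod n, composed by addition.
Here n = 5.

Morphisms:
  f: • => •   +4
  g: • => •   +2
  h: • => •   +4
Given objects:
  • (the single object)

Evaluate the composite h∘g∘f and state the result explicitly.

  0 +4≡4 +2≡1 +4≡0  (mod 5)
composite: +0

Answer: +0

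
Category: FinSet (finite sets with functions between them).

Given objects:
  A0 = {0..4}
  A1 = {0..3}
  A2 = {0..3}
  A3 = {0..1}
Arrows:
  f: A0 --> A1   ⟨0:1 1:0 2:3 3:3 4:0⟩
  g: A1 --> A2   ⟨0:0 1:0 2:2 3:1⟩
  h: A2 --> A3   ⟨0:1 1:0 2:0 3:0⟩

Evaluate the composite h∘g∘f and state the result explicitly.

Answer: ⟨0:1 1:1 2:0 3:0 4:1⟩

Derivation:
  0 f-->1 g-->0 h-->1
  1 f-->0 g-->0 h-->1
  2 f-->3 g-->1 h-->0
  3 f-->3 g-->1 h-->0
  4 f-->0 g-->0 h-->1
⟦path⟧: ⟨0:1 1:1 2:0 3:0 4:1⟩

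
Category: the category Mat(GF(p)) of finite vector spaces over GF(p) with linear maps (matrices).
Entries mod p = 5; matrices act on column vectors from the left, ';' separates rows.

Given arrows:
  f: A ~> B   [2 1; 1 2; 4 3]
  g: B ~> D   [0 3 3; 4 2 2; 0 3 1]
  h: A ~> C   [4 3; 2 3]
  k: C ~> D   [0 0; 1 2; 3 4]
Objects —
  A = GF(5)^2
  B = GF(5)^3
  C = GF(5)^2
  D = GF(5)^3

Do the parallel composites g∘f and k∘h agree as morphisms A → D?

Answer: DOES NOT COMMUTE

Work:
1) trace f;g:
  e0=(1,0) f~>(2,1,4) g~>(0,3,2)
  e1=(0,1) f~>(1,2,3) g~>(0,4,4)
  composite₁ = [0 0; 3 4; 2 4]
2) trace h;k:
  e0=(1,0) h~>(4,2) k~>(0,3,0)
  e1=(0,1) h~>(3,3) k~>(0,4,1)
  composite₂ = [0 0; 3 4; 0 1]
Equal? differ; not commutative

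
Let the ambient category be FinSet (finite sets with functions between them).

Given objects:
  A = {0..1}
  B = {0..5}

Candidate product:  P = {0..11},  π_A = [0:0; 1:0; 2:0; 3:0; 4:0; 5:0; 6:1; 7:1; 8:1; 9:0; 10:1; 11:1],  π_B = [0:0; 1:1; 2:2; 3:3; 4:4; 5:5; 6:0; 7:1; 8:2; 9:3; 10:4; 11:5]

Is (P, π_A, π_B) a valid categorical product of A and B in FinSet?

Answer: NOT A VALID PRODUCT — duplicate pair at indices 3,9

Work:
|A|·|B| = 2·6 = 12;  |P| = 12
Check the pairing map k ↦ (π_A(k), π_B(k)):
  0 : (0,0)
  1 : (0,1)
  2 : (0,2)
  3 : (0,3)
  4 : (0,4)
  5 : (0,5)
  6 : (1,0)
  7 : (1,1)
  8 : (1,2)
  9 : (0,3)  ✗ repeats pair of k=3
  10 : (1,4)
  11 : (1,5)
distinct pairs in image: 11 / 12 needed
  → (0,3) hit at k=3 and k=9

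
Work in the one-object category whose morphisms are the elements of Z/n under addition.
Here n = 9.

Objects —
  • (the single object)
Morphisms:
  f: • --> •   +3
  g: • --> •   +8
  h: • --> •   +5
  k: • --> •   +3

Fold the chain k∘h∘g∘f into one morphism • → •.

Answer: +1

Derivation:
  0 +3≡3 +8≡2 +5≡7 +3≡1  (mod 9)
composite: +1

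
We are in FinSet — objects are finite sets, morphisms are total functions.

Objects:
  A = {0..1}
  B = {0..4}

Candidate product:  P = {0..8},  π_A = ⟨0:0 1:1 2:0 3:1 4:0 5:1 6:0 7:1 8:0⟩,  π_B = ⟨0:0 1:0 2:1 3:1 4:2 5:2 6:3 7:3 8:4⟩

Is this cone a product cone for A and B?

|A|·|B| = 2·5 = 10;  |P| = 9
  → cardinalities differ; no bijection possible.

Answer: NOT A VALID PRODUCT — |P|=9 ≠ |A|·|B|=10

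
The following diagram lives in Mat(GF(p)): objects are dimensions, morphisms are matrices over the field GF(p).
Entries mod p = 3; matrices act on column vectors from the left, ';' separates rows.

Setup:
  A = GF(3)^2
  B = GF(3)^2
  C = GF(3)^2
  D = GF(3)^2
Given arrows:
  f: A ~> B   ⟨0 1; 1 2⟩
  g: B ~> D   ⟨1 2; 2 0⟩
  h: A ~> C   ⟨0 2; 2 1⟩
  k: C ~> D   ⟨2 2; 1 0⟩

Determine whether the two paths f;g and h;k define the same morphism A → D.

Path 1 = f;g:
  e0=[1,0] f~>[0,1] g~>[2,0]
  e1=[0,1] f~>[1,2] g~>[2,2]
  ⟦path⟧₁ = ⟨2 2; 0 2⟩
Path 2 = h;k:
  e0=[1,0] h~>[0,2] k~>[1,0]
  e1=[0,1] h~>[2,1] k~>[0,2]
  ⟦path⟧₂ = ⟨1 0; 0 2⟩
Equal? NO — does not commute

Answer: DOES NOT COMMUTE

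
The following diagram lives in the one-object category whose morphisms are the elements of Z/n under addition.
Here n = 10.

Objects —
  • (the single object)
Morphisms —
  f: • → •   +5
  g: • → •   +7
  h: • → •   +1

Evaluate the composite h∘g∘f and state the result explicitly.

  0 +5≡5 +7≡2 +1≡3  (mod 10)
⟦path⟧: +3

Answer: +3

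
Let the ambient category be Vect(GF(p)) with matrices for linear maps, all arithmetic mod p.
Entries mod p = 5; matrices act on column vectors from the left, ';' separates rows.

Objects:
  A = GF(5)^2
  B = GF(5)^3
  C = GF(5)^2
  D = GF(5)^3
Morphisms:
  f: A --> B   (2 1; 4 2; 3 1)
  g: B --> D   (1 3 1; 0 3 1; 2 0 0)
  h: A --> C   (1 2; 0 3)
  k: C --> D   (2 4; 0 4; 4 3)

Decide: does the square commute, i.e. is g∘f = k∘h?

Answer: DOES NOT COMMUTE

Derivation:
Path 1 = f;g:
  e0=[1,0] f-->[2,4,3] g-->[2,0,4]
  e1=[0,1] f-->[1,2,1] g-->[3,2,2]
  result₁ = (2 3; 0 2; 4 2)
Path 2 = h;k:
  e0=[1,0] h-->[1,0] k-->[2,0,4]
  e1=[0,1] h-->[2,3] k-->[1,2,2]
  result₂ = (2 1; 0 2; 4 2)
Equal? NO — does not commute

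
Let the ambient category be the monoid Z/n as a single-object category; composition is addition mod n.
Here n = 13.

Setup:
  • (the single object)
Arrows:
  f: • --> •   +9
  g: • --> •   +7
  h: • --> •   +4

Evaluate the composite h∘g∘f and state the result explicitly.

Answer: +7

Work:
  0 +9≡9 +7≡3 +4≡7  (mod 13)
⟦path⟧: +7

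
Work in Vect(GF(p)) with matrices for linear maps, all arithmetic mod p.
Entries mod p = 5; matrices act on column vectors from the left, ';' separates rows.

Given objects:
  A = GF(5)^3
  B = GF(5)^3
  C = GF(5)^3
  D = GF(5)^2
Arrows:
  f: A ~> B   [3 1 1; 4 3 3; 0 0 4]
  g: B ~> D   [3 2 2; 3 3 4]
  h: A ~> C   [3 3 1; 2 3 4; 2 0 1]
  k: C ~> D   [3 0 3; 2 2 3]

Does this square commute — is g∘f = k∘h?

Answer: DOES NOT COMMUTE

Derivation:
Path 1 = f;g:
  e0=⟨1,0,0⟩ f~>⟨3,4,0⟩ g~>⟨2,1⟩
  e1=⟨0,1,0⟩ f~>⟨1,3,0⟩ g~>⟨4,2⟩
  e2=⟨0,0,1⟩ f~>⟨1,3,4⟩ g~>⟨2,3⟩
  result₁ = [2 4 2; 1 2 3]
Path 2 = h;k:
  e0=⟨1,0,0⟩ h~>⟨3,2,2⟩ k~>⟨0,1⟩
  e1=⟨0,1,0⟩ h~>⟨3,3,0⟩ k~>⟨4,2⟩
  e2=⟨0,0,1⟩ h~>⟨1,4,1⟩ k~>⟨1,3⟩
  result₂ = [0 4 1; 1 2 3]
Equal? distinct morphisms ✗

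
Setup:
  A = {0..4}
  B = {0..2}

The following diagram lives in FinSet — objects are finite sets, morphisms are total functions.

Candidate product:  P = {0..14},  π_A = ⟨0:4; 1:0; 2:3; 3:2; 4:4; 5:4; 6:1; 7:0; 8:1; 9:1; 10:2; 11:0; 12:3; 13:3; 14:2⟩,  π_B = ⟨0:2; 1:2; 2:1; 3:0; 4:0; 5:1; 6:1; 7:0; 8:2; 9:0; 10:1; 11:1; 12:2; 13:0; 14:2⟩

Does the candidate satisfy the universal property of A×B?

Answer: VALID PRODUCT

Work:
|A|·|B| = 5·3 = 15;  |P| = 15
Check the pairing map k ↦ (π_A(k), π_B(k)):
  0 : (4,2)
  1 : (0,2)
  2 : (3,1)
  3 : (2,0)
  4 : (4,0)
  5 : (4,1)
  6 : (1,1)
  7 : (0,0)
  8 : (1,2)
  9 : (1,0)
  10 : (2,1)
  11 : (0,1)
  12 : (3,2)
  13 : (3,0)
  14 : (2,2)
distinct pairs in image: 15 / 15 needed
  → bijection onto A×B; projections well-typed.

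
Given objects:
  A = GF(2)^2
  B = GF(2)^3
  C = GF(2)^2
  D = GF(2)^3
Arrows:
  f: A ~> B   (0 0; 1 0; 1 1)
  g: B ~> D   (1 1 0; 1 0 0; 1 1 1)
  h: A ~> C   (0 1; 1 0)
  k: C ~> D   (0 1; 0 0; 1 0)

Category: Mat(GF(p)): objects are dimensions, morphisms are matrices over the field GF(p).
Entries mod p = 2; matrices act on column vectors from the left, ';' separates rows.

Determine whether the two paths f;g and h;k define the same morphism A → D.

Answer: COMMUTES

Work:
Path 1 = f;g:
  e0=[1,0] f~>[0,1,1] g~>[1,0,0]
  e1=[0,1] f~>[0,0,1] g~>[0,0,1]
  result₁ = (1 0; 0 0; 0 1)
Path 2 = h;k:
  e0=[1,0] h~>[0,1] k~>[1,0,0]
  e1=[0,1] h~>[1,0] k~>[0,0,1]
  result₂ = (1 0; 0 0; 0 1)
Equal? equal; square commutes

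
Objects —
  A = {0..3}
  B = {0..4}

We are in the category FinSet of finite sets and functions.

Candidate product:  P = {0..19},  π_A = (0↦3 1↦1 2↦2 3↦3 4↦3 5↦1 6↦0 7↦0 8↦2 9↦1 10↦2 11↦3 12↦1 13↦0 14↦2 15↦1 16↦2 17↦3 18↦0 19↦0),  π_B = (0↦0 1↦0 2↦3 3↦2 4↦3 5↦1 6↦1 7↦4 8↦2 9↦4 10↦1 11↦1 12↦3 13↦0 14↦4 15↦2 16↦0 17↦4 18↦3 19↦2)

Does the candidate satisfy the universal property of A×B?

|A|·|B| = 4·5 = 20;  |P| = 20
Check the pairing map k ↦ (π_A(k), π_B(k)):
  0 ↦ (3,0)
  1 ↦ (1,0)
  2 ↦ (2,3)
  3 ↦ (3,2)
  4 ↦ (3,3)
  5 ↦ (1,1)
  6 ↦ (0,1)
  7 ↦ (0,4)
  8 ↦ (2,2)
  9 ↦ (1,4)
  10 ↦ (2,1)
  11 ↦ (3,1)
  12 ↦ (1,3)
  13 ↦ (0,0)
  14 ↦ (2,4)
  15 ↦ (1,2)
  16 ↦ (2,0)
  17 ↦ (3,4)
  18 ↦ (0,3)
  19 ↦ (0,2)
distinct pairs in image: 20 / 20 needed
  → bijection onto A×B; projections well-typed.

Answer: VALID PRODUCT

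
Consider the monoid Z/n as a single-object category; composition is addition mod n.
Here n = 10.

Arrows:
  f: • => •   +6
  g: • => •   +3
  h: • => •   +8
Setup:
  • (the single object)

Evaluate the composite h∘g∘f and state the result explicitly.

Answer: +7

Derivation:
  0 +6≡6 +3≡9 +8≡7  (mod 10)
result: +7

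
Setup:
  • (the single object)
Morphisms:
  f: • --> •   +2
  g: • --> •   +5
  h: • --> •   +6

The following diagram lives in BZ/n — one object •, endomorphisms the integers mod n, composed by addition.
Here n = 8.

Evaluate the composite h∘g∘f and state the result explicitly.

  0 +2≡2 +5≡7 +6≡5  (mod 8)
composite: +5

Answer: +5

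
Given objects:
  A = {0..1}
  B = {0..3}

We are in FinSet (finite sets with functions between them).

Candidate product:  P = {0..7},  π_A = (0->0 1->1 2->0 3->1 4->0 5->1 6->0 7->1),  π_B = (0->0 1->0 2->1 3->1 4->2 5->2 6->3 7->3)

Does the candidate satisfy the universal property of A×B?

|A|·|B| = 2·4 = 8;  |P| = 8
Check the pairing map k ↦ (π_A(k), π_B(k)):
  0 -> (0,0)
  1 -> (1,0)
  2 -> (0,1)
  3 -> (1,1)
  4 -> (0,2)
  5 -> (1,2)
  6 -> (0,3)
  7 -> (1,3)
distinct pairs in image: 8 / 8 needed
  → bijection onto A×B; projections well-typed.

Answer: VALID PRODUCT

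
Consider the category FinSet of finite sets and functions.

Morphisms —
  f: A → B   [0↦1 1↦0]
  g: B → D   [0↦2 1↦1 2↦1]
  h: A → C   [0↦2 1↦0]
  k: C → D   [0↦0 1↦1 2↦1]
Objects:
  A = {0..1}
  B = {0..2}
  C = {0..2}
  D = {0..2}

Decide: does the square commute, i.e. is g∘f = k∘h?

Answer: DOES NOT COMMUTE

Trace:
1) trace f;g:
  0 f→1 g→1
  1 f→0 g→2
  result₁ = [0↦1 1↦2]
2) trace h;k:
  0 h→2 k→1
  1 h→0 k→0
  result₂ = [0↦1 1↦0]
Equal? distinct morphisms ✗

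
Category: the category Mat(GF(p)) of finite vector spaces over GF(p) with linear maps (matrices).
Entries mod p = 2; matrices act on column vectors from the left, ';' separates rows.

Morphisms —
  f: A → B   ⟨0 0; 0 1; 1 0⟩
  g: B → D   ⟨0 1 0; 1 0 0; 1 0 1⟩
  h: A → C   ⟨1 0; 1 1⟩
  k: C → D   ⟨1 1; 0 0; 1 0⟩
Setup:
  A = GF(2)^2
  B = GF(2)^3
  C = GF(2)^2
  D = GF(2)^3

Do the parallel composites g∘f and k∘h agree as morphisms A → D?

1) trace f;g:
  e0=[1,0] f→[0,0,1] g→[0,0,1]
  e1=[0,1] f→[0,1,0] g→[1,0,0]
  result₁ = ⟨0 1; 0 0; 1 0⟩
2) trace h;k:
  e0=[1,0] h→[1,1] k→[0,0,1]
  e1=[0,1] h→[0,1] k→[1,0,0]
  result₂ = ⟨0 1; 0 0; 1 0⟩
Equal? same morphism ✓

Answer: COMMUTES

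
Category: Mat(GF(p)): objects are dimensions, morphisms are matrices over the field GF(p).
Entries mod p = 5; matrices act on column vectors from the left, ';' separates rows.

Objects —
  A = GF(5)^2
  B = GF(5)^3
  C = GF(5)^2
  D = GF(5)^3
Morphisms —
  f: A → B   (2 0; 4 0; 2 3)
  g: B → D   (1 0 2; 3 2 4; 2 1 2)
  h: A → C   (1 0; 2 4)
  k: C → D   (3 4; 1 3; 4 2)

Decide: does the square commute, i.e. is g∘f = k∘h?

1) trace f;g:
  e0=[1,0] f→[2,4,2] g→[1,2,2]
  e1=[0,1] f→[0,0,3] g→[1,2,1]
  ⟦path⟧₁ = (1 1; 2 2; 2 1)
2) trace h;k:
  e0=[1,0] h→[1,2] k→[1,2,3]
  e1=[0,1] h→[0,4] k→[1,2,3]
  ⟦path⟧₂ = (1 1; 2 2; 3 3)
Equal? NO — does not commute

Answer: DOES NOT COMMUTE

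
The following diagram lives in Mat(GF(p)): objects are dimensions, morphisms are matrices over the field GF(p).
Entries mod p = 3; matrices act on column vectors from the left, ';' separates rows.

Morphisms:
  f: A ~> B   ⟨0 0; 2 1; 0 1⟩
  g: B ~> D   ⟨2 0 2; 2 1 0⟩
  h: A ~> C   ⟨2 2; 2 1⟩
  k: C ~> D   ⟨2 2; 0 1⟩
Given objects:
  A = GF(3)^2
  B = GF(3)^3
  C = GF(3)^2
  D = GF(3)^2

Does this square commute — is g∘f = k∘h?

Along f;g (path 1):
  e0=(1,0) f~>(0,2,0) g~>(0,2)
  e1=(0,1) f~>(0,1,1) g~>(2,1)
  result₁ = ⟨0 2; 2 1⟩
Along h;k (path 2):
  e0=(1,0) h~>(2,2) k~>(2,2)
  e1=(0,1) h~>(2,1) k~>(0,1)
  result₂ = ⟨2 0; 2 1⟩
Equal? differ; not commutative

Answer: DOES NOT COMMUTE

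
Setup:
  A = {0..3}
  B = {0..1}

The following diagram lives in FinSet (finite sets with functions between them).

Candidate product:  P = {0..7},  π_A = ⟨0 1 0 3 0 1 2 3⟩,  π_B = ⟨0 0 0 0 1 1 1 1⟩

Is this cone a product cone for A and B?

Answer: NOT A VALID PRODUCT — duplicate pair at indices 0,2

Trace:
|A|·|B| = 4·2 = 8;  |P| = 8
Check the pairing map k ↦ (π_A(k), π_B(k)):
  0 : (0,0)
  1 : (1,0)
  2 : (0,0)  ✗ repeats pair of k=0
  3 : (3,0)
  4 : (0,1)
  5 : (1,1)
  6 : (2,1)
  7 : (3,1)
distinct pairs in image: 7 / 8 needed
  → (0,0) hit at k=0 and k=2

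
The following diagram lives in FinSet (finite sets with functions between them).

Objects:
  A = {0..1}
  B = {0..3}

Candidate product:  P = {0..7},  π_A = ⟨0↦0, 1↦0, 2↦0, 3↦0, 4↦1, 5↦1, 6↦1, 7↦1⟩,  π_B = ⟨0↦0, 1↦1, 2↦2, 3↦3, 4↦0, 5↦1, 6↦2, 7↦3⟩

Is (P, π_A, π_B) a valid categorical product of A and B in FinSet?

Answer: VALID PRODUCT

Trace:
|A|·|B| = 2·4 = 8;  |P| = 8
Check the pairing map k ↦ (π_A(k), π_B(k)):
  0 ↦ (0,0)
  1 ↦ (0,1)
  2 ↦ (0,2)
  3 ↦ (0,3)
  4 ↦ (1,0)
  5 ↦ (1,1)
  6 ↦ (1,2)
  7 ↦ (1,3)
distinct pairs in image: 8 / 8 needed
  → bijection onto A×B; projections well-typed.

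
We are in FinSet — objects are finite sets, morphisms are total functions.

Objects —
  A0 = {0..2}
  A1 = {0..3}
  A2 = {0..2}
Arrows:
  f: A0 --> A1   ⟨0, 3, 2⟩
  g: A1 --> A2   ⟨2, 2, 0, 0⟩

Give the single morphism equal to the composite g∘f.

Answer: ⟨2, 0, 0⟩

Trace:
  0 f-->0 g-->2
  1 f-->3 g-->0
  2 f-->2 g-->0
composite: ⟨2, 0, 0⟩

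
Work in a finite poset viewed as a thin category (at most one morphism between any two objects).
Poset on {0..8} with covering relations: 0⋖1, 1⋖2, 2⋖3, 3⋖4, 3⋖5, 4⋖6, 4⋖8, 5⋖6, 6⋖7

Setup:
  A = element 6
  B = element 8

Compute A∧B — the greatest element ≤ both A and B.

Answer: A∧B = 4

Derivation:
Lower bounds of A=6 and B=8: {0,1,2,3,4}
  0 <= 4
  1 <= 4
  2 <= 4
  3 <= 4
  4 <= 4
glb = 4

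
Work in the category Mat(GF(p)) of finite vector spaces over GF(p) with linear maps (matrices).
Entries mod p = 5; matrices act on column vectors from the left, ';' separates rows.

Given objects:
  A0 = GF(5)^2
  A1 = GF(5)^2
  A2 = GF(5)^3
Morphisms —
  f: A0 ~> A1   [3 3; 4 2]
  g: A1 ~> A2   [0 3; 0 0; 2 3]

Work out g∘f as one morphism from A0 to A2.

Answer: [2 1; 0 0; 3 2]

Work:
  e0=⟨1,0⟩ f~>⟨3,4⟩ g~>⟨2,0,3⟩
  e1=⟨0,1⟩ f~>⟨3,2⟩ g~>⟨1,0,2⟩
result: [2 1; 0 0; 3 2]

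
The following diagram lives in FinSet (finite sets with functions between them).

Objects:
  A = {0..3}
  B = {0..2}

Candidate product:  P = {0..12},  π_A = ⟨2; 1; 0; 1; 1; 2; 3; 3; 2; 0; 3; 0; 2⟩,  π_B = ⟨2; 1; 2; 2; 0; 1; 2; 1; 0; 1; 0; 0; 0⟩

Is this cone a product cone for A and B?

|A|·|B| = 4·3 = 12;  |P| = 13
  → cardinalities differ; no bijection possible.

Answer: NOT A VALID PRODUCT — |P|=13 ≠ |A|·|B|=12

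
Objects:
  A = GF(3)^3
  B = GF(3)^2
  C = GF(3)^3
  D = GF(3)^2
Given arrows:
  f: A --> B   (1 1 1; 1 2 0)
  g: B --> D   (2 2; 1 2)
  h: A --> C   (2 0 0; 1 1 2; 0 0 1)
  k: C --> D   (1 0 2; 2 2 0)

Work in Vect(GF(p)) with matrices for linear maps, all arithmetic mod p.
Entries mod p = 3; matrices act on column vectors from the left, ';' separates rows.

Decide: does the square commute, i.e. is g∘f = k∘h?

Along f;g (path 1):
  e0=⟨1,0,0⟩ f-->⟨1,1⟩ g-->⟨1,0⟩
  e1=⟨0,1,0⟩ f-->⟨1,2⟩ g-->⟨0,2⟩
  e2=⟨0,0,1⟩ f-->⟨1,0⟩ g-->⟨2,1⟩
  composite₁ = (1 0 2; 0 2 1)
Along h;k (path 2):
  e0=⟨1,0,0⟩ h-->⟨2,1,0⟩ k-->⟨2,0⟩
  e1=⟨0,1,0⟩ h-->⟨0,1,0⟩ k-->⟨0,2⟩
  e2=⟨0,0,1⟩ h-->⟨0,2,1⟩ k-->⟨2,1⟩
  composite₂ = (2 0 2; 0 2 1)
Equal? distinct morphisms ✗

Answer: DOES NOT COMMUTE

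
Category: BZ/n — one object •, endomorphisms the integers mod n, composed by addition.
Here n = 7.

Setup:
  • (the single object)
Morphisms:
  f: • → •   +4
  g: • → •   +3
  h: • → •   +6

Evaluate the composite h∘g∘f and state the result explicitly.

  0 +4≡4 +3≡0 +6≡6  (mod 7)
result: +6

Answer: +6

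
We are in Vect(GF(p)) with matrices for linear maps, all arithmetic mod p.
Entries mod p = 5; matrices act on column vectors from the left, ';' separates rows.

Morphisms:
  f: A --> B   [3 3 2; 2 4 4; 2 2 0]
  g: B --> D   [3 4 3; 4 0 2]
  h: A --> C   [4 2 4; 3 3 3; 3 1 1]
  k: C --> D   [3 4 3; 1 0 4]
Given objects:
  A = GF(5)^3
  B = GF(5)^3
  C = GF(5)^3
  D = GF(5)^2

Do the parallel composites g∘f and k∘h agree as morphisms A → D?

1) trace f;g:
  e0=[1,0,0] f-->[3,2,2] g-->[3,1]
  e1=[0,1,0] f-->[3,4,2] g-->[1,1]
  e2=[0,0,1] f-->[2,4,0] g-->[2,3]
  composite₁ = [3 1 2; 1 1 3]
2) trace h;k:
  e0=[1,0,0] h-->[4,3,3] k-->[3,1]
  e1=[0,1,0] h-->[2,3,1] k-->[1,1]
  e2=[0,0,1] h-->[4,3,1] k-->[2,3]
  composite₂ = [3 1 2; 1 1 3]
Equal? YES — commutes

Answer: COMMUTES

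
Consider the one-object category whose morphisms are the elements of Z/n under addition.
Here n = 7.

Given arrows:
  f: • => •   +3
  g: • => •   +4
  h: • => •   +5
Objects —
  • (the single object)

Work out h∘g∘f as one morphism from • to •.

Answer: +5

Derivation:
  0 +3≡3 +4≡0 +5≡5  (mod 7)
result: +5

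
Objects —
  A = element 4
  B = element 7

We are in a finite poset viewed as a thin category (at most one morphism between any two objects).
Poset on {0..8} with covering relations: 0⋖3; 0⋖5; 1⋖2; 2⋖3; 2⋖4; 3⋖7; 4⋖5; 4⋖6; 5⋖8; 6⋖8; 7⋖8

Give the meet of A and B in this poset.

Answer: A∧B = 2

Trace:
Lower bounds of A=4 and B=7: {1,2}
  1 ≤ 2
  2 ≤ 2
glb = 2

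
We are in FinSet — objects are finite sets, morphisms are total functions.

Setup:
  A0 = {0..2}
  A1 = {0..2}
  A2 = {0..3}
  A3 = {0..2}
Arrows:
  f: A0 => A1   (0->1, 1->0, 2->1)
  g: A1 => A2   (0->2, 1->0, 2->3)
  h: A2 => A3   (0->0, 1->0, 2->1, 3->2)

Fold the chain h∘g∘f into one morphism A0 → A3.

Answer: (0->0, 1->1, 2->0)

Derivation:
  0 f=>1 g=>0 h=>0
  1 f=>0 g=>2 h=>1
  2 f=>1 g=>0 h=>0
composite: (0->0, 1->1, 2->0)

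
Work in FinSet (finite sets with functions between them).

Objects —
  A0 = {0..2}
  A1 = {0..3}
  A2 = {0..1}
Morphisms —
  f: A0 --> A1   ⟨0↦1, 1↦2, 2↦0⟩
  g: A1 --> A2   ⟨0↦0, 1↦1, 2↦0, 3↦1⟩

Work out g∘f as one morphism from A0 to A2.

  0 f-->1 g-->1
  1 f-->2 g-->0
  2 f-->0 g-->0
result: ⟨0↦1, 1↦0, 2↦0⟩

Answer: ⟨0↦1, 1↦0, 2↦0⟩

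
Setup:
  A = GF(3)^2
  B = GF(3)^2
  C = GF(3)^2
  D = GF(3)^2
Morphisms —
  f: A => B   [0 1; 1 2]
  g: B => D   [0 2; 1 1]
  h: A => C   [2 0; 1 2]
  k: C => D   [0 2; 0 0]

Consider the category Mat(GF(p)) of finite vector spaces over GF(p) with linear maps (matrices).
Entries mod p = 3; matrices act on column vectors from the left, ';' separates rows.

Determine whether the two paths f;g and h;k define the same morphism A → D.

Answer: DOES NOT COMMUTE

Derivation:
Path 1 = f;g:
  e0=[1,0] f=>[0,1] g=>[2,1]
  e1=[0,1] f=>[1,2] g=>[1,0]
  result₁ = [2 1; 1 0]
Path 2 = h;k:
  e0=[1,0] h=>[2,1] k=>[2,0]
  e1=[0,1] h=>[0,2] k=>[1,0]
  result₂ = [2 1; 0 0]
Equal? NO — does not commute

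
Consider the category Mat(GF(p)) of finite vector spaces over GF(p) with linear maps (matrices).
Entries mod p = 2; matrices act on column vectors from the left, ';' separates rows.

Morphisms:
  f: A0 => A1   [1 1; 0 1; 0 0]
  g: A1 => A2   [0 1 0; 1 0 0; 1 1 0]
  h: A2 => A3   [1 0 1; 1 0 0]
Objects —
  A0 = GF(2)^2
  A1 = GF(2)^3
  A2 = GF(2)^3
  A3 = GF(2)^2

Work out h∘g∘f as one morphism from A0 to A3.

Answer: [1 1; 0 1]

Derivation:
  e0=(1,0) f=>(1,0,0) g=>(0,1,1) h=>(1,0)
  e1=(0,1) f=>(1,1,0) g=>(1,1,0) h=>(1,1)
composite: [1 1; 0 1]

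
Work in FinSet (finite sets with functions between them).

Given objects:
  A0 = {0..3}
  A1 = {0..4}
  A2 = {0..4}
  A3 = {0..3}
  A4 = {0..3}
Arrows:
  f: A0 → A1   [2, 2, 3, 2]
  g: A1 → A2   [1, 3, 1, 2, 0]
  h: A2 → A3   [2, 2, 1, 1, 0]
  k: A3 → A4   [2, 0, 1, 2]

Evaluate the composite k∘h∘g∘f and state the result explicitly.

Answer: [1, 1, 0, 1]

Work:
  0 f→2 g→1 h→2 k→1
  1 f→2 g→1 h→2 k→1
  2 f→3 g→2 h→1 k→0
  3 f→2 g→1 h→2 k→1
result: [1, 1, 0, 1]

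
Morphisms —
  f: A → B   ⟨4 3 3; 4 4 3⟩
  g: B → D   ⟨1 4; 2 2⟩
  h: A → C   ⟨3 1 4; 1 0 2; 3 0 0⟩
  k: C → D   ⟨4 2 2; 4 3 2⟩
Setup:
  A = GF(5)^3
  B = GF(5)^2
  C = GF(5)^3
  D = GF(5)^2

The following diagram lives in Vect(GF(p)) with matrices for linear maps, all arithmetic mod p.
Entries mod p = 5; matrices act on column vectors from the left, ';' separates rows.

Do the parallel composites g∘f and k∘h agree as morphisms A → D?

Path 1 = f;g:
  e0=(1,0,0) f→(4,4) g→(0,1)
  e1=(0,1,0) f→(3,4) g→(4,4)
  e2=(0,0,1) f→(3,3) g→(0,2)
  ⟦path⟧₁ = ⟨0 4 0; 1 4 2⟩
Path 2 = h;k:
  e0=(1,0,0) h→(3,1,3) k→(0,1)
  e1=(0,1,0) h→(1,0,0) k→(4,4)
  e2=(0,0,1) h→(4,2,0) k→(0,2)
  ⟦path⟧₂ = ⟨0 4 0; 1 4 2⟩
Equal? equal; square commutes

Answer: COMMUTES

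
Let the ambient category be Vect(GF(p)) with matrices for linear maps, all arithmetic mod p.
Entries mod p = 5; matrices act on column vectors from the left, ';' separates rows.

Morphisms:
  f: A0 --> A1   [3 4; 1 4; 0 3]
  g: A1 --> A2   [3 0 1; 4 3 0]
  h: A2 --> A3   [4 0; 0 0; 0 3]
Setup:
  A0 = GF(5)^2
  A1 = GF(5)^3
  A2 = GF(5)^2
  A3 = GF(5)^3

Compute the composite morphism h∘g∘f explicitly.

  e0=(1,0) f-->(3,1,0) g-->(4,0) h-->(1,0,0)
  e1=(0,1) f-->(4,4,3) g-->(0,3) h-->(0,0,4)
composite: [1 0; 0 0; 0 4]

Answer: [1 0; 0 0; 0 4]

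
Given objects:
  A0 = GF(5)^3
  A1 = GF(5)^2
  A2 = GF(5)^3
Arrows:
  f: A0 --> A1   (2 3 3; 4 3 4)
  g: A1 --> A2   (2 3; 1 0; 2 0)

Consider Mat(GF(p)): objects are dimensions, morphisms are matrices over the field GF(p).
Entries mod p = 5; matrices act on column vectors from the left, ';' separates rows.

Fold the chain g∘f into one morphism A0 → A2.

  e0=(1,0,0) f-->(2,4) g-->(1,2,4)
  e1=(0,1,0) f-->(3,3) g-->(0,3,1)
  e2=(0,0,1) f-->(3,4) g-->(3,3,1)
⟦path⟧: (1 0 3; 2 3 3; 4 1 1)

Answer: (1 0 3; 2 3 3; 4 1 1)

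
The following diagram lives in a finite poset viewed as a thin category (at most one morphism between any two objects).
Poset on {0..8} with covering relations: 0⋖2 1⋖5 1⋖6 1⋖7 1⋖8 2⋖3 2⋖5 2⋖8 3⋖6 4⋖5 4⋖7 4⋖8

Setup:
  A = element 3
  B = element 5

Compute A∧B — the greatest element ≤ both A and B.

Answer: A∧B = 2

Work:
Common predecessors of 3,5: {0,2}
  0 <= 2
  2 <= 2
glb = 2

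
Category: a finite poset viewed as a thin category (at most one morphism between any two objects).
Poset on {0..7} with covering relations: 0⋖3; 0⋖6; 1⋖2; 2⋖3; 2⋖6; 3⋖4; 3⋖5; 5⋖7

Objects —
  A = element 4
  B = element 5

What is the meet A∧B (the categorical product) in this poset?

Lower bounds of A=4 and B=5: {0,1,2,3}
  0 ≤ 3
  1 ≤ 3
  2 ≤ 3
  3 ≤ 3
glb = 3

Answer: A∧B = 3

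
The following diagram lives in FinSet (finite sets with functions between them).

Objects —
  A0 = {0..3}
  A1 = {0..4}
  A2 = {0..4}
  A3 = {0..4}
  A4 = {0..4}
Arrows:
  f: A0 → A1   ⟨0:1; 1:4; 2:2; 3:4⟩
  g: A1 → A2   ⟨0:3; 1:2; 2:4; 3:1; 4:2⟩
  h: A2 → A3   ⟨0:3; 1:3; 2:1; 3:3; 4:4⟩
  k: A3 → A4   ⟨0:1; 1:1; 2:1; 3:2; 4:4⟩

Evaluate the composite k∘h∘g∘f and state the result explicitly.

Answer: ⟨0:1; 1:1; 2:4; 3:1⟩

Derivation:
  0 f→1 g→2 h→1 k→1
  1 f→4 g→2 h→1 k→1
  2 f→2 g→4 h→4 k→4
  3 f→4 g→2 h→1 k→1
result: ⟨0:1; 1:1; 2:4; 3:1⟩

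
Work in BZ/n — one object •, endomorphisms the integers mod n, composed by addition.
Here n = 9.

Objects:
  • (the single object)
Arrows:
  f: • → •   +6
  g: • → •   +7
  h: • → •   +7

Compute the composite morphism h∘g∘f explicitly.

Answer: +2

Work:
  0 +6≡6 +7≡4 +7≡2  (mod 9)
⟦path⟧: +2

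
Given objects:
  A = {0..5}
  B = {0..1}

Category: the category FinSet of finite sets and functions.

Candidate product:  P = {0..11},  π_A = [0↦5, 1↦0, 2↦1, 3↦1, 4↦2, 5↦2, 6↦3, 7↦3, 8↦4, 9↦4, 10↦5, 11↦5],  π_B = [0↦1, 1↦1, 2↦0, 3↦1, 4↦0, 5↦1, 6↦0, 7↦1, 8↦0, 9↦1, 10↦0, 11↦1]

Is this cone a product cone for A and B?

Answer: NOT A VALID PRODUCT — duplicate pair at indices 11,0

Work:
|A|·|B| = 6·2 = 12;  |P| = 12
Check the pairing map k ↦ (π_A(k), π_B(k)):
  0 ↦ (5,1)
  1 ↦ (0,1)
  2 ↦ (1,0)
  3 ↦ (1,1)
  4 ↦ (2,0)
  5 ↦ (2,1)
  6 ↦ (3,0)
  7 ↦ (3,1)
  8 ↦ (4,0)
  9 ↦ (4,1)
  10 ↦ (5,0)
  11 ↦ (5,1)  ✗ repeats pair of k=0
distinct pairs in image: 11 / 12 needed
  → (5,1) hit at k=0 and k=11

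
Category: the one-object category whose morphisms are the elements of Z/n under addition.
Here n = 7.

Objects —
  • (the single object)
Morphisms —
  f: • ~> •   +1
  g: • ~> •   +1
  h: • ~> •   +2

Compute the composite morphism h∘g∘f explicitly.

Answer: +4

Trace:
  0 +1≡1 +1≡2 +2≡4  (mod 7)
result: +4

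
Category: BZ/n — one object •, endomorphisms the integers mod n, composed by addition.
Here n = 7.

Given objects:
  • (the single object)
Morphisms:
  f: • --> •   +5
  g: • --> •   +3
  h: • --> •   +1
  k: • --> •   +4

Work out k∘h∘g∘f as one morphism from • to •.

  0 +5≡5 +3≡1 +1≡2 +4≡6  (mod 7)
result: +6

Answer: +6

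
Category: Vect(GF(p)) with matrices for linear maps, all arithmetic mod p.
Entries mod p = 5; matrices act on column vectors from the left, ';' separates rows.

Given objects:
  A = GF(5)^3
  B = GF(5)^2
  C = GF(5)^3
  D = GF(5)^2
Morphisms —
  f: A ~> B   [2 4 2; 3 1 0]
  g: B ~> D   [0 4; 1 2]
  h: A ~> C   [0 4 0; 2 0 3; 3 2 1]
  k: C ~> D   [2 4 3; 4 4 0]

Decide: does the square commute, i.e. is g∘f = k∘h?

Answer: COMMUTES

Derivation:
1) trace f;g:
  e0=[1,0,0] f~>[2,3] g~>[2,3]
  e1=[0,1,0] f~>[4,1] g~>[4,1]
  e2=[0,0,1] f~>[2,0] g~>[0,2]
  result₁ = [2 4 0; 3 1 2]
2) trace h;k:
  e0=[1,0,0] h~>[0,2,3] k~>[2,3]
  e1=[0,1,0] h~>[4,0,2] k~>[4,1]
  e2=[0,0,1] h~>[0,3,1] k~>[0,2]
  result₂ = [2 4 0; 3 1 2]
Equal? same morphism ✓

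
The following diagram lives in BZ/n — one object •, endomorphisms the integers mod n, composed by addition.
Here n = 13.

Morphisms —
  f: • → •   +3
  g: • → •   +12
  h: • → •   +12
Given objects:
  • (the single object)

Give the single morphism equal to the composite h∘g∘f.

Answer: +1

Trace:
  0 +3≡3 +12≡2 +12≡1  (mod 13)
⟦path⟧: +1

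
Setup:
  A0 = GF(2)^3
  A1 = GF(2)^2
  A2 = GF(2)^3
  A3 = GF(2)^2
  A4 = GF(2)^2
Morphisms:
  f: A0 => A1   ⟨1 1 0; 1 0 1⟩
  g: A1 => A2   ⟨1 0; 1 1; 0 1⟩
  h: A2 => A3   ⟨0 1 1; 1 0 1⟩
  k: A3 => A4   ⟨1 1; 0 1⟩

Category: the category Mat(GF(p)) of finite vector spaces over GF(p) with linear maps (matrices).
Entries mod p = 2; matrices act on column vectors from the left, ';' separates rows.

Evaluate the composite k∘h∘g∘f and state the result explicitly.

Answer: ⟨1 0 1; 0 1 1⟩

Derivation:
  e0=(1,0,0) f=>(1,1) g=>(1,0,1) h=>(1,0) k=>(1,0)
  e1=(0,1,0) f=>(1,0) g=>(1,1,0) h=>(1,1) k=>(0,1)
  e2=(0,0,1) f=>(0,1) g=>(0,1,1) h=>(0,1) k=>(1,1)
result: ⟨1 0 1; 0 1 1⟩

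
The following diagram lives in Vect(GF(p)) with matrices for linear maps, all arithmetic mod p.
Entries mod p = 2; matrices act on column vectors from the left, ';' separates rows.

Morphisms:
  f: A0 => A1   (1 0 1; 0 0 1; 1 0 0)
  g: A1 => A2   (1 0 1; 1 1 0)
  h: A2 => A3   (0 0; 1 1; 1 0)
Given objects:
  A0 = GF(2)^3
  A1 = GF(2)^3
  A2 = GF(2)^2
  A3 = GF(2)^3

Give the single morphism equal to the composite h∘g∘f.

Answer: (0 0 0; 1 0 1; 0 0 1)

Derivation:
  e0=⟨1,0,0⟩ f=>⟨1,0,1⟩ g=>⟨0,1⟩ h=>⟨0,1,0⟩
  e1=⟨0,1,0⟩ f=>⟨0,0,0⟩ g=>⟨0,0⟩ h=>⟨0,0,0⟩
  e2=⟨0,0,1⟩ f=>⟨1,1,0⟩ g=>⟨1,0⟩ h=>⟨0,1,1⟩
⟦path⟧: (0 0 0; 1 0 1; 0 0 1)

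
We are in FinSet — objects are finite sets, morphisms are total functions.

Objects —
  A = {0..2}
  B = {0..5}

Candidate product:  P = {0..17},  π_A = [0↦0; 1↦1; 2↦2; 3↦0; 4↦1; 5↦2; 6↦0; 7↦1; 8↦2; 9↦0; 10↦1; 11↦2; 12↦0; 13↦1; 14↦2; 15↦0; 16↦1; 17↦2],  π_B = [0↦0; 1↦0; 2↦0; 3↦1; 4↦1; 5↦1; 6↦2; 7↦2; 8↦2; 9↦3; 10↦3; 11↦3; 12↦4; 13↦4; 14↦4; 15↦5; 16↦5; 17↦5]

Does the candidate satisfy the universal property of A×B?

|A|·|B| = 3·6 = 18;  |P| = 18
Check the pairing map k ↦ (π_A(k), π_B(k)):
  0 ↦ (0,0)
  1 ↦ (1,0)
  2 ↦ (2,0)
  3 ↦ (0,1)
  4 ↦ (1,1)
  5 ↦ (2,1)
  6 ↦ (0,2)
  7 ↦ (1,2)
  8 ↦ (2,2)
  9 ↦ (0,3)
  10 ↦ (1,3)
  11 ↦ (2,3)
  12 ↦ (0,4)
  13 ↦ (1,4)
  14 ↦ (2,4)
  15 ↦ (0,5)
  16 ↦ (1,5)
  17 ↦ (2,5)
distinct pairs in image: 18 / 18 needed
  → bijection onto A×B; projections well-typed.

Answer: VALID PRODUCT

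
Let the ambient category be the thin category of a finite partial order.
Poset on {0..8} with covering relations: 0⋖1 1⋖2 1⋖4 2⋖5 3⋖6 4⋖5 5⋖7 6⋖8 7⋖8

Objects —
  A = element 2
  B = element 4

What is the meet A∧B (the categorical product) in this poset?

Lower bounds of A=2 and B=4: {0,1}
  0 ⊑ 1
  1 ⊑ 1
glb = 1

Answer: A∧B = 1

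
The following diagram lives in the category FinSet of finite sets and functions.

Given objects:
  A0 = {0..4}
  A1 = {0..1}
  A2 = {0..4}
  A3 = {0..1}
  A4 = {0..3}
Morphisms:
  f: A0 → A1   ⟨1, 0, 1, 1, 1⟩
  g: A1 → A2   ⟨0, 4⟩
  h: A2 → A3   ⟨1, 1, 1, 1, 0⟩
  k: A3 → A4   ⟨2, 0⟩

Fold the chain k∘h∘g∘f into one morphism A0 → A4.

Answer: ⟨2, 0, 2, 2, 2⟩

Derivation:
  0 f→1 g→4 h→0 k→2
  1 f→0 g→0 h→1 k→0
  2 f→1 g→4 h→0 k→2
  3 f→1 g→4 h→0 k→2
  4 f→1 g→4 h→0 k→2
⟦path⟧: ⟨2, 0, 2, 2, 2⟩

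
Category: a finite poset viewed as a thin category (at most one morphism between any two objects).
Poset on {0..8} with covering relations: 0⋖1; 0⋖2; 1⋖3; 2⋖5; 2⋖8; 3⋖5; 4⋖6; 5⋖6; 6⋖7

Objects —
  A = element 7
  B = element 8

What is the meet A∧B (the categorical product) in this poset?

Common predecessors of 7,8: {0,2}
  0 ≤ 2
  2 ≤ 2
glb = 2

Answer: A∧B = 2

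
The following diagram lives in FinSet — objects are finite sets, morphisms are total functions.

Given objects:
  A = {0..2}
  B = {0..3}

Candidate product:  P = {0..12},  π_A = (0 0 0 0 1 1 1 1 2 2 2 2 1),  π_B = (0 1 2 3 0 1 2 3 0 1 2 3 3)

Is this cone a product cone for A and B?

|A|·|B| = 3·4 = 12;  |P| = 13
  → cardinalities differ; no bijection possible.

Answer: NOT A VALID PRODUCT — |P|=13 ≠ |A|·|B|=12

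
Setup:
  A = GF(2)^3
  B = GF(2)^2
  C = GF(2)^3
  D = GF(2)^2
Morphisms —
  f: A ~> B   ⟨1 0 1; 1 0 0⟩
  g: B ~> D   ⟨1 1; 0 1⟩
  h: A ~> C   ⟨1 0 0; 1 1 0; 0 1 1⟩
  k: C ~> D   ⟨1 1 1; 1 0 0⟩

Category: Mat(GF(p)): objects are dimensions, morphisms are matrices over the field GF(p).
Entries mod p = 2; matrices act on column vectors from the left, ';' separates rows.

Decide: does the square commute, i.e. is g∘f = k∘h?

Path 1 = f;g:
  e0=[1,0,0] f~>[1,1] g~>[0,1]
  e1=[0,1,0] f~>[0,0] g~>[0,0]
  e2=[0,0,1] f~>[1,0] g~>[1,0]
  ⟦path⟧₁ = ⟨0 0 1; 1 0 0⟩
Path 2 = h;k:
  e0=[1,0,0] h~>[1,1,0] k~>[0,1]
  e1=[0,1,0] h~>[0,1,1] k~>[0,0]
  e2=[0,0,1] h~>[0,0,1] k~>[1,0]
  ⟦path⟧₂ = ⟨0 0 1; 1 0 0⟩
Equal? equal; square commutes

Answer: COMMUTES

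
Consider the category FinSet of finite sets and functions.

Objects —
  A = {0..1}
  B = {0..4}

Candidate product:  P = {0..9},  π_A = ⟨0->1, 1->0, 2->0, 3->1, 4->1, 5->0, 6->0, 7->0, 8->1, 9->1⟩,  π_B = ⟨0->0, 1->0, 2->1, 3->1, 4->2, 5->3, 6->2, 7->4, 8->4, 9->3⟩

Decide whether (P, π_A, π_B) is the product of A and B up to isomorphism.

|A|·|B| = 2·5 = 10;  |P| = 10
Check the pairing map k ↦ (π_A(k), π_B(k)):
  0 -> (1,0)
  1 -> (0,0)
  2 -> (0,1)
  3 -> (1,1)
  4 -> (1,2)
  5 -> (0,3)
  6 -> (0,2)
  7 -> (0,4)
  8 -> (1,4)
  9 -> (1,3)
distinct pairs in image: 10 / 10 needed
  → bijection onto A×B; projections well-typed.

Answer: VALID PRODUCT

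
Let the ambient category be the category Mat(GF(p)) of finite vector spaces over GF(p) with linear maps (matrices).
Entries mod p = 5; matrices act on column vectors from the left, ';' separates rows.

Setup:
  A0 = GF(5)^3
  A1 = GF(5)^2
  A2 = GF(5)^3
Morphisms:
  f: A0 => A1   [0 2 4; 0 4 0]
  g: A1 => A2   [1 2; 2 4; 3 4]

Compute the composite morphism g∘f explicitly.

Answer: [0 0 4; 0 0 3; 0 2 2]

Trace:
  e0=⟨1,0,0⟩ f=>⟨0,0⟩ g=>⟨0,0,0⟩
  e1=⟨0,1,0⟩ f=>⟨2,4⟩ g=>⟨0,0,2⟩
  e2=⟨0,0,1⟩ f=>⟨4,0⟩ g=>⟨4,3,2⟩
⟦path⟧: [0 0 4; 0 0 3; 0 2 2]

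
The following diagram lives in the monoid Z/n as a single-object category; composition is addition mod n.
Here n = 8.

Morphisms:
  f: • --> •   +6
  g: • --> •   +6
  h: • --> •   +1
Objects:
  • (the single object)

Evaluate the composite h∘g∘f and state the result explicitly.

Answer: +5

Trace:
  0 +6≡6 +6≡4 +1≡5  (mod 8)
composite: +5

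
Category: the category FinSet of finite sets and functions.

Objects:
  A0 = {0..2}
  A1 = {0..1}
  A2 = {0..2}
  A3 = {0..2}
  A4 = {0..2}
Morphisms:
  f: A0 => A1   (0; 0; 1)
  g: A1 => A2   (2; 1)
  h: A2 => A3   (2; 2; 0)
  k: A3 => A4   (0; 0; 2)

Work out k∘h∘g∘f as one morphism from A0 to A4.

Answer: (0; 0; 2)

Work:
  0 f=>0 g=>2 h=>0 k=>0
  1 f=>0 g=>2 h=>0 k=>0
  2 f=>1 g=>1 h=>2 k=>2
composite: (0; 0; 2)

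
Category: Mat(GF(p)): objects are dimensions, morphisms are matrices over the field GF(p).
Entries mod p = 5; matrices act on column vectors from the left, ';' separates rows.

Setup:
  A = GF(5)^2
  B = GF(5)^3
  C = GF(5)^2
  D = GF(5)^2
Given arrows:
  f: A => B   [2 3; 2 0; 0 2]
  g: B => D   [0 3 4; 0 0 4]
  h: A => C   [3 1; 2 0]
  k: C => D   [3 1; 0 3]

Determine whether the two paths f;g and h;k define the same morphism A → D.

1) trace f;g:
  e0=(1,0) f=>(2,2,0) g=>(1,0)
  e1=(0,1) f=>(3,0,2) g=>(3,3)
  ⟦path⟧₁ = [1 3; 0 3]
2) trace h;k:
  e0=(1,0) h=>(3,2) k=>(1,1)
  e1=(0,1) h=>(1,0) k=>(3,0)
  ⟦path⟧₂ = [1 3; 1 0]
Equal? NO — does not commute

Answer: DOES NOT COMMUTE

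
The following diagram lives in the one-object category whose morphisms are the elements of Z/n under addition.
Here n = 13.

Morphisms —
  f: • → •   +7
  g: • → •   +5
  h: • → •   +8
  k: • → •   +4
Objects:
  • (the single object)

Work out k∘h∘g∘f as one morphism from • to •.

Answer: +11

Work:
  0 +7≡7 +5≡12 +8≡7 +4≡11  (mod 13)
composite: +11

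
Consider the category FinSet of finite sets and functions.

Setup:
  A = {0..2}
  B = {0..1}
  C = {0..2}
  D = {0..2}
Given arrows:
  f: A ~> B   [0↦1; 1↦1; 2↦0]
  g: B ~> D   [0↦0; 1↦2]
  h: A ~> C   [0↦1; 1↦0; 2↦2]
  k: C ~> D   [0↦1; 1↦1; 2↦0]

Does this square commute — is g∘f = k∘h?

Path 1 = f;g:
  0 f~>1 g~>2
  1 f~>1 g~>2
  2 f~>0 g~>0
  result₁ = [0↦2; 1↦2; 2↦0]
Path 2 = h;k:
  0 h~>1 k~>1
  1 h~>0 k~>1
  2 h~>2 k~>0
  result₂ = [0↦1; 1↦1; 2↦0]
Equal? NO — does not commute

Answer: DOES NOT COMMUTE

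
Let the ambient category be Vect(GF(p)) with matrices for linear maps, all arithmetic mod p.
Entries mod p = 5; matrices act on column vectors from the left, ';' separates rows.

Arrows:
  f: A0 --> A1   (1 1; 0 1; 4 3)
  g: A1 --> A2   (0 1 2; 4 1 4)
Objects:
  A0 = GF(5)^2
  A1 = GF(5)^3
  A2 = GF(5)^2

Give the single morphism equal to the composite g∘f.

Answer: (3 2; 0 2)

Derivation:
  e0=(1,0) f-->(1,0,4) g-->(3,0)
  e1=(0,1) f-->(1,1,3) g-->(2,2)
result: (3 2; 0 2)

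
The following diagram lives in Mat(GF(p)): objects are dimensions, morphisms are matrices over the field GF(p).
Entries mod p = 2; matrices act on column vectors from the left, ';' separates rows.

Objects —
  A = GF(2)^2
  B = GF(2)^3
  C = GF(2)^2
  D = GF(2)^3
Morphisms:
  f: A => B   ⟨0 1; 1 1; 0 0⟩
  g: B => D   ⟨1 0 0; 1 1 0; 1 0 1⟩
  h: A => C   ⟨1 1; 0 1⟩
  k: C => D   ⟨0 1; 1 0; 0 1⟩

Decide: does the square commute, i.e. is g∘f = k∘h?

1) trace f;g:
  e0=(1,0) f=>(0,1,0) g=>(0,1,0)
  e1=(0,1) f=>(1,1,0) g=>(1,0,1)
  composite₁ = ⟨0 1; 1 0; 0 1⟩
2) trace h;k:
  e0=(1,0) h=>(1,0) k=>(0,1,0)
  e1=(0,1) h=>(1,1) k=>(1,1,1)
  composite₂ = ⟨0 1; 1 1; 0 1⟩
Equal? NO — does not commute

Answer: DOES NOT COMMUTE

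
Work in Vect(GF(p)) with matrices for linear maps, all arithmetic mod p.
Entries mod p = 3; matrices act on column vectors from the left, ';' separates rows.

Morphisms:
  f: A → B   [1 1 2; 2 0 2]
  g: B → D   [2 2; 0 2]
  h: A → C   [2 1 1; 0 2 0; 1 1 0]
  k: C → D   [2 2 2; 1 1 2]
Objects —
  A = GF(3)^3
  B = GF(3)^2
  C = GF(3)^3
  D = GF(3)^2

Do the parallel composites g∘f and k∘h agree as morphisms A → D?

Answer: DOES NOT COMMUTE

Derivation:
Path 1 = f;g:
  e0=⟨1,0,0⟩ f→⟨1,2⟩ g→⟨0,1⟩
  e1=⟨0,1,0⟩ f→⟨1,0⟩ g→⟨2,0⟩
  e2=⟨0,0,1⟩ f→⟨2,2⟩ g→⟨2,1⟩
  ⟦path⟧₁ = [0 2 2; 1 0 1]
Path 2 = h;k:
  e0=⟨1,0,0⟩ h→⟨2,0,1⟩ k→⟨0,1⟩
  e1=⟨0,1,0⟩ h→⟨1,2,1⟩ k→⟨2,2⟩
  e2=⟨0,0,1⟩ h→⟨1,0,0⟩ k→⟨2,1⟩
  ⟦path⟧₂ = [0 2 2; 1 2 1]
Equal? NO — does not commute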